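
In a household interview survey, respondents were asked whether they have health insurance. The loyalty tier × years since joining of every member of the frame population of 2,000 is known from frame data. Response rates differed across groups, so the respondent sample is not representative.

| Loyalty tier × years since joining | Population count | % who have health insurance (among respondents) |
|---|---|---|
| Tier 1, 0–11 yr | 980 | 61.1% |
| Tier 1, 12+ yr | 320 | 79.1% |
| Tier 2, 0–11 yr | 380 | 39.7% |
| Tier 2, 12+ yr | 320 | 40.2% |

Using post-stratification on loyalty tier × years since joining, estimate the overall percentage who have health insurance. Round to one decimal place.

Reweight to the known loyalty tier × years since joining distribution:
  Tier 1, 0–11 yr: (980/2,000) × 61.1 = 29.939
  Tier 1, 12+ yr: (320/2,000) × 79.1 = 12.656
  Tier 2, 0–11 yr: (380/2,000) × 39.7 = 7.543
  Tier 2, 12+ yr: (320/2,000) × 40.2 = 6.432
Post-stratified estimate = 56.57 → 56.6%.

56.6%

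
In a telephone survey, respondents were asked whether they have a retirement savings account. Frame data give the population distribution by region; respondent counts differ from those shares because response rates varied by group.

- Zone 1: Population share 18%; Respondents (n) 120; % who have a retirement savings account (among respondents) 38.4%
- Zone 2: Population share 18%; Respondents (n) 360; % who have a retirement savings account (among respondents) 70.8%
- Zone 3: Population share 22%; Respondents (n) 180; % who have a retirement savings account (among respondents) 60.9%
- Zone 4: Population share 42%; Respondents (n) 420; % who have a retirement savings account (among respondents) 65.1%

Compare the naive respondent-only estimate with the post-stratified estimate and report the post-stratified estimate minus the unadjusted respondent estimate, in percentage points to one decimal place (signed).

Naive respondent-only estimate (weights = respondent counts):
  (120/1080)×38.4 + (360/1080)×70.8 + (180/1080)×60.9 + (420/1080)×65.1 = 63.3333%
Post-stratifying to population shares instead:
  0.18×38.4 + 0.18×70.8 + 0.22×60.9 + 0.42×65.1 = 60.396%
Difference = 60.396 − 63.3333 = -2.9373 pp.

-2.9 percentage points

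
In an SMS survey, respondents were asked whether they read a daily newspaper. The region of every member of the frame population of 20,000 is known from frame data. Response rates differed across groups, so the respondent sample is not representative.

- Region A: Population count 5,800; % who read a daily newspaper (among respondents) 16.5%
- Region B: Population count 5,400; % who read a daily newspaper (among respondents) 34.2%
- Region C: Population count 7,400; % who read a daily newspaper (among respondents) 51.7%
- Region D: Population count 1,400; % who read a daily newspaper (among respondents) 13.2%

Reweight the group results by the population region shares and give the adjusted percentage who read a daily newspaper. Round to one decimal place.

34.1%

Post-stratification weights by population share, not respondent share:
  Region A: (5,800/20,000) × 16.5 = 4.785
  Region B: (5,400/20,000) × 34.2 = 9.234
  Region C: (7,400/20,000) × 51.7 = 19.129
  Region D: (1,400/20,000) × 13.2 = 0.924
Post-stratified estimate = 34.072 → 34.1%.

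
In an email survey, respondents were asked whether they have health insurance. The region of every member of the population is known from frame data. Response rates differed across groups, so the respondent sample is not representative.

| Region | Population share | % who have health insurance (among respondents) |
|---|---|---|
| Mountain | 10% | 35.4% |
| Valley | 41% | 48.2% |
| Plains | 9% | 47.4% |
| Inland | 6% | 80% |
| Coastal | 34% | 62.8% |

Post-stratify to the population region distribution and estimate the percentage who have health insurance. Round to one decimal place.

Each cell contributes population-share × respondent value:
  Mountain: 0.1 × 35.4 = 3.54
  Valley: 0.41 × 48.2 = 19.762
  Plains: 0.09 × 47.4 = 4.266
  Inland: 0.06 × 80 = 4.8
  Coastal: 0.34 × 62.8 = 21.352
Post-stratified estimate = 53.72 → 53.7%.

53.7%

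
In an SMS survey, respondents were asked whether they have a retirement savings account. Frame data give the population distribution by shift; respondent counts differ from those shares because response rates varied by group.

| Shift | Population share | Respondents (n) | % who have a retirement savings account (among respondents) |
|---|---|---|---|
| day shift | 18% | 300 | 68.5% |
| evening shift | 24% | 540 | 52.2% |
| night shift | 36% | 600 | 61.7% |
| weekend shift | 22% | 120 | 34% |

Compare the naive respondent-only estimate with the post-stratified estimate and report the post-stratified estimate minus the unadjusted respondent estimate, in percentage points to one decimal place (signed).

-3.0 percentage points

Unadjusted (pooled respondent) estimate weights by respondent counts:
  (300/1560)×68.5 + (540/1560)×52.2 + (600/1560)×61.7 + (120/1560)×34 = 57.5885%
Post-stratifying to population shares instead:
  0.18×68.5 + 0.24×52.2 + 0.36×61.7 + 0.22×34 = 54.55%
Difference = 54.55 − 57.5885 = -3.0385 pp.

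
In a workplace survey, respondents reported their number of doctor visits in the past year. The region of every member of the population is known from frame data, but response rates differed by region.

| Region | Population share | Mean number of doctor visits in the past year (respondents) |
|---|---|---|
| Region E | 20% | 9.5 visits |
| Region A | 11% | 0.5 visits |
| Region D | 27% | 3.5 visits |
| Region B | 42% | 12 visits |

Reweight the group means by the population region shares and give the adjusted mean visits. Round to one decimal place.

7.9

Each cell contributes population-share × respondent value:
  Region E: 0.2 × 9.5 = 1.9
  Region A: 0.11 × 0.5 = 0.055
  Region D: 0.27 × 3.5 = 0.945
  Region B: 0.42 × 12 = 5.04
Post-stratified estimate = 7.94 → 7.9.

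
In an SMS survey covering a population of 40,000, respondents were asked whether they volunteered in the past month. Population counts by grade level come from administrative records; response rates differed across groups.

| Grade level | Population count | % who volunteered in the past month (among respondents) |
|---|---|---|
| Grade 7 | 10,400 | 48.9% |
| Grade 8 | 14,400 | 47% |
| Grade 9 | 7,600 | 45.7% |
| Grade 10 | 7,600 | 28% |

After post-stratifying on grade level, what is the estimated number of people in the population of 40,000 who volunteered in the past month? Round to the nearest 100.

17,500

Apply each group's respondent rate to its population count:
  Grade 7: 10,400 × 48.9% = 5085.6
  Grade 8: 14,400 × 47% = 6768
  Grade 9: 7,600 × 45.7% = 3473.2
  Grade 10: 7,600 × 28% = 2128
Estimated total = 17454.8 → 17,500.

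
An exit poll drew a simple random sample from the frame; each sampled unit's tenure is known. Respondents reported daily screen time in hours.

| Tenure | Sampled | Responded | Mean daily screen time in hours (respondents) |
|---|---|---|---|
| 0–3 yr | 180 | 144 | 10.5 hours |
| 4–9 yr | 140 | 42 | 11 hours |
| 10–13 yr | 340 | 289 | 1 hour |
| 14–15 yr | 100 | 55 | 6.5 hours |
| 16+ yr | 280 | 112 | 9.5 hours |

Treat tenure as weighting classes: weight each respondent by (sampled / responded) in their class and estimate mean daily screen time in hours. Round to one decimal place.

Class response rates: 0–3 yr 144/180 = 80%, 4–9 yr 42/140 = 30%, 10–13 yr 289/340 = 85%, 14–15 yr 55/100 = 55%, 16+ yr 112/280 = 40%.
With weight = n_sampled/n_responded per class, the weighted class total is n_sampled:
  0–3 yr: 180 × 10.5 = 1890
  4–9 yr: 140 × 11 = 1540
  10–13 yr: 340 × 1 = 340
  14–15 yr: 100 × 6.5 = 650
  16+ yr: 280 × 9.5 = 2660
Adjusted estimate = 7080 / 1,040 = 6.80769 → 6.8.

6.8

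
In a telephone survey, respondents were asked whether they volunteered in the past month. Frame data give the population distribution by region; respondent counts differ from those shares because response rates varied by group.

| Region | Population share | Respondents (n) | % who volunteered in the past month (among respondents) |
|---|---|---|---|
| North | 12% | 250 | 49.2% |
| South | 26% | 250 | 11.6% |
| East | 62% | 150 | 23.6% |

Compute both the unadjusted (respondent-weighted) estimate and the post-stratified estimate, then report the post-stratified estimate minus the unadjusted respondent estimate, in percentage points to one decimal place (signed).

-5.3 percentage points

Naive respondent-only estimate (weights = respondent counts):
  (250/650)×49.2 + (250/650)×11.6 + (150/650)×23.6 = 28.8308%
Reweighting by population region shares:
  0.12×49.2 + 0.26×11.6 + 0.62×23.6 = 23.552%
Difference = 23.552 − 28.8308 = -5.2788 pp.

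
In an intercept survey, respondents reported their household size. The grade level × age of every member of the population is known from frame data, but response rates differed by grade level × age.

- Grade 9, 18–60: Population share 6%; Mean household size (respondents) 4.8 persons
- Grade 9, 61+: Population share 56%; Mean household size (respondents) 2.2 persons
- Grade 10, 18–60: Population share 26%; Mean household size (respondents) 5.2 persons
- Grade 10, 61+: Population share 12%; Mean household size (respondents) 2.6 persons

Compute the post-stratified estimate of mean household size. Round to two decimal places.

Weight each group's respondent value by its population share:
  Grade 9, 18–60: 0.06 × 4.8 = 0.288
  Grade 9, 61+: 0.56 × 2.2 = 1.232
  Grade 10, 18–60: 0.26 × 5.2 = 1.352
  Grade 10, 61+: 0.12 × 2.6 = 0.312
Post-stratified estimate = 3.184 → 3.18.

3.18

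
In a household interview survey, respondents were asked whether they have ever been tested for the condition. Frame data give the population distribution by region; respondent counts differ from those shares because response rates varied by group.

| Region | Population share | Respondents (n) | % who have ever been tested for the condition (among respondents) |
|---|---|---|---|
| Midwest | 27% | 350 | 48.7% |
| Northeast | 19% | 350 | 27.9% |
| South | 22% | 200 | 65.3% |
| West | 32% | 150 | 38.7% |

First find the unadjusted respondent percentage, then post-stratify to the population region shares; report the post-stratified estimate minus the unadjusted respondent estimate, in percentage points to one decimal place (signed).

Naive respondent-only estimate (weights = respondent counts):
  (350/1050)×48.7 + (350/1050)×27.9 + (200/1050)×65.3 + (150/1050)×38.7 = 43.5%
Post-stratifying to population shares instead:
  0.27×48.7 + 0.19×27.9 + 0.22×65.3 + 0.32×38.7 = 45.2%
Difference = 45.2 − 43.5 = 1.7 pp.

+1.7 percentage points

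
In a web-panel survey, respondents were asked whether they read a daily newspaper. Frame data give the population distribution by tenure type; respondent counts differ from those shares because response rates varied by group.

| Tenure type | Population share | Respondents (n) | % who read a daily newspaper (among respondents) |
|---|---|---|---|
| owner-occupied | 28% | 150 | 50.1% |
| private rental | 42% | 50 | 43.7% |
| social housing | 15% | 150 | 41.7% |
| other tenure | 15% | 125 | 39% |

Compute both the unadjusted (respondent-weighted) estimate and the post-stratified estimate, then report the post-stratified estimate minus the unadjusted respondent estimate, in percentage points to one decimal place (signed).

+0.6 percentage points

Without adjustment, the pooled respondent share is:
  (150/475)×50.1 + (50/475)×43.7 + (150/475)×41.7 + (125/475)×39 = 43.8526%
Reweighting by population tenure type shares:
  0.28×50.1 + 0.42×43.7 + 0.15×41.7 + 0.15×39 = 44.487%
Difference = 44.487 − 43.8526 = 0.6344 pp.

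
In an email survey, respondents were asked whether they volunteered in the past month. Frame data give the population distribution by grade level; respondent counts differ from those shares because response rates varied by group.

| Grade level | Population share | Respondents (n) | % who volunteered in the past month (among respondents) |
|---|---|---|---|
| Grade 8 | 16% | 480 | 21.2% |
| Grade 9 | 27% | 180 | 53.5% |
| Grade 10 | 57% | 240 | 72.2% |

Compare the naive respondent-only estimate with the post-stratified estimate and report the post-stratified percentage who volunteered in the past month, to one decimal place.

Unadjusted (pooled respondent) estimate weights by respondent counts:
  (480/900)×21.2 + (180/900)×53.5 + (240/900)×72.2 = 41.26%
Post-stratifying to population shares instead:
  0.16×21.2 + 0.27×53.5 + 0.57×72.2 = 58.991%

59.0%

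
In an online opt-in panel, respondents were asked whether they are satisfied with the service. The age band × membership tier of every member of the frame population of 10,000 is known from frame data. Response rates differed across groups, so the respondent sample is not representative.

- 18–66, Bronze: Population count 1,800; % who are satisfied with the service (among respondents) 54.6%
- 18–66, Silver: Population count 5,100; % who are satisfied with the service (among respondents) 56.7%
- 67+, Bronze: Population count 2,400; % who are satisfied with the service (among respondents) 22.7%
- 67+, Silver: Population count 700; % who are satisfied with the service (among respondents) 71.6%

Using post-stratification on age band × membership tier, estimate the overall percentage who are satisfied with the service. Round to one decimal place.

Weight each group's respondent value by its population share:
  18–66, Bronze: (1,800/10,000) × 54.6 = 9.828
  18–66, Silver: (5,100/10,000) × 56.7 = 28.917
  67+, Bronze: (2,400/10,000) × 22.7 = 5.448
  67+, Silver: (700/10,000) × 71.6 = 5.012
Post-stratified estimate = 49.205 → 49.2%.

49.2%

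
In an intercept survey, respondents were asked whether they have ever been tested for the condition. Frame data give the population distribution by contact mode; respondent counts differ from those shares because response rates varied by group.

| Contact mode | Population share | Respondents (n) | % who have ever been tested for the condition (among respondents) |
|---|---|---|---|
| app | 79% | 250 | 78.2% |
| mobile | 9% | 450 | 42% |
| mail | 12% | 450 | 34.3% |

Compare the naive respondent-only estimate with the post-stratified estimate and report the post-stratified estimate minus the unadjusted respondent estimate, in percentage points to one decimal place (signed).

Naive respondent-only estimate (weights = respondent counts):
  (250/1150)×78.2 + (450/1150)×42 + (450/1150)×34.3 = 46.8565%
Post-stratifying to population shares instead:
  0.79×78.2 + 0.09×42 + 0.12×34.3 = 69.674%
Difference = 69.674 − 46.8565 = 22.8175 pp.

+22.8 percentage points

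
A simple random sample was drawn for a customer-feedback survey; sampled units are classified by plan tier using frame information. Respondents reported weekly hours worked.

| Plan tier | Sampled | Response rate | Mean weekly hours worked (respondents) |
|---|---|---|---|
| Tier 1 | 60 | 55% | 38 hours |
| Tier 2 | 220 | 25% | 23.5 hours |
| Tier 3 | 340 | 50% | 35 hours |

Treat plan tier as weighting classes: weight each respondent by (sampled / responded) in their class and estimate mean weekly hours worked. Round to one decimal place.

31.2

Weighting each respondent by the inverse class response rate inflates each class back to its sampled size, so the class weight is n_sampled:
  Tier 1: 60 × 38 = 2280
  Tier 2: 220 × 23.5 = 5170
  Tier 3: 340 × 35 = 11,900
Adjusted estimate = 19,350 / 620 = 31.2097 → 31.2.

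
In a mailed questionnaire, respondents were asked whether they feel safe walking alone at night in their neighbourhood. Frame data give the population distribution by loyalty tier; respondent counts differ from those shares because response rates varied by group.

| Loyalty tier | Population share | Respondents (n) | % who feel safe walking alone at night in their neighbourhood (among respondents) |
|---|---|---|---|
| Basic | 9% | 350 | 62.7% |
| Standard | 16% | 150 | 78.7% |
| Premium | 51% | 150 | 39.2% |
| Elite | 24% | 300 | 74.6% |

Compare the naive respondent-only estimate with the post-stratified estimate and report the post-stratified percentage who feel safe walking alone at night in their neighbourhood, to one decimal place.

56.1%

Unadjusted (pooled respondent) estimate weights by respondent counts:
  (350/950)×62.7 + (150/950)×78.7 + (150/950)×39.2 + (300/950)×74.6 = 65.2737%
Reweighting by population loyalty tier shares:
  0.09×62.7 + 0.16×78.7 + 0.51×39.2 + 0.24×74.6 = 56.131%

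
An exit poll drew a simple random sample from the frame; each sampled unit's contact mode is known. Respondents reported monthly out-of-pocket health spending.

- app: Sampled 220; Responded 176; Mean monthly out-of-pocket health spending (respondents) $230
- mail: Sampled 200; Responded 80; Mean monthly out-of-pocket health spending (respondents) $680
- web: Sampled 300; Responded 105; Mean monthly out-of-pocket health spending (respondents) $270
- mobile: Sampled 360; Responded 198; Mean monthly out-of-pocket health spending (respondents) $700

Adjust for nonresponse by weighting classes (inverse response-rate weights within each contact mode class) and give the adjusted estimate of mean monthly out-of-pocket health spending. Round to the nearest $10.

$480

Class response rates: app 176/220 = 80%, mail 80/200 = 40%, web 105/300 = 35%, mobile 198/360 = 55%.
Inverse-response-rate weighting restores each class to its sampled count, so class totals weight by n_sampled:
  app: 220 × 230 = 50,600
  mail: 200 × 680 = 136,000
  web: 300 × 270 = 81,000
  mobile: 360 × 700 = 252,000
Adjusted estimate = 519,600 / 1,080 = 481.111 → $480.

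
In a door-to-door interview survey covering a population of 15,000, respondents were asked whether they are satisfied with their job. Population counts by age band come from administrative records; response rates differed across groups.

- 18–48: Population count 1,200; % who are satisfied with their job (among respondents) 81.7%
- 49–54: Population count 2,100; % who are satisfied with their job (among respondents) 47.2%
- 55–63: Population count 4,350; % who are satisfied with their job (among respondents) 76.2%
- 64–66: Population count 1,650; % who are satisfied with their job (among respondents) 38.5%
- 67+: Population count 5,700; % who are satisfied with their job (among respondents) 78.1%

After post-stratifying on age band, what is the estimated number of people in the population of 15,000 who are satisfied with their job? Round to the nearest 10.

10,370

Estimated count per cell = population count × respondent percentage:
  18–48: 1,200 × 81.7% = 980.4
  49–54: 2,100 × 47.2% = 991.2
  55–63: 4,350 × 76.2% = 3314.7
  64–66: 1,650 × 38.5% = 635.25
  67+: 5,700 × 78.1% = 4451.7
Estimated total = 10373.2 → 10,370.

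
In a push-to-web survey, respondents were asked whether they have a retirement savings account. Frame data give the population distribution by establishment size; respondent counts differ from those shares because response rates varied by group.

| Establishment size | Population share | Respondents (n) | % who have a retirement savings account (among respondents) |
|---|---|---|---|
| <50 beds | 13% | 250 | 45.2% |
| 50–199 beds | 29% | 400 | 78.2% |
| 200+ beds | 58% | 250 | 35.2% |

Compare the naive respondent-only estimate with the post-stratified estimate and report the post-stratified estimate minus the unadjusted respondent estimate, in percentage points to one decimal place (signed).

-8.1 percentage points

Unadjusted (pooled respondent) estimate weights by respondent counts:
  (250/900)×45.2 + (400/900)×78.2 + (250/900)×35.2 = 57.0889%
Reweighting by population establishment size shares:
  0.13×45.2 + 0.29×78.2 + 0.58×35.2 = 48.97%
Difference = 48.97 − 57.0889 = -8.1189 pp.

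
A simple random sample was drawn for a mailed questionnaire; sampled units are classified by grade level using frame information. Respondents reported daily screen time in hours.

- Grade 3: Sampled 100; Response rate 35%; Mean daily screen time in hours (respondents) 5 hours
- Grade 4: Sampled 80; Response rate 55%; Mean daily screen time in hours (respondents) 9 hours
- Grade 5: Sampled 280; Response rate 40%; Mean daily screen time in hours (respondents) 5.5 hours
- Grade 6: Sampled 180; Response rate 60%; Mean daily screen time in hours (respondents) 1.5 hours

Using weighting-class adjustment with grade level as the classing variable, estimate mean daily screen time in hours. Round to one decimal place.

4.7

Each respondent's weight = sampled/responded in their class; summing within a class gives n_sampled, so:
  Grade 3: 100 × 5 = 500
  Grade 4: 80 × 9 = 720
  Grade 5: 280 × 5.5 = 1540
  Grade 6: 180 × 1.5 = 270
Adjusted estimate = 3030 / 640 = 4.73438 → 4.7.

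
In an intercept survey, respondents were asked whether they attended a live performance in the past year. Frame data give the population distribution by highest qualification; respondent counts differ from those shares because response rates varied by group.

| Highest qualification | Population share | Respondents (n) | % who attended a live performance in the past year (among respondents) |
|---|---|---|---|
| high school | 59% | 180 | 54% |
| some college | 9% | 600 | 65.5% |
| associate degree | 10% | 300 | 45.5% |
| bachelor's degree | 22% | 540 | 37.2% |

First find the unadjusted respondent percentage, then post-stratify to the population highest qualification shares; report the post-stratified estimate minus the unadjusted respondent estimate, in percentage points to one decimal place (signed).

-0.6 percentage points

Unadjusted (pooled respondent) estimate weights by respondent counts:
  (180/1620)×54 + (600/1620)×65.5 + (300/1620)×45.5 + (540/1620)×37.2 = 51.0852%
Reweighting by population highest qualification shares:
  0.59×54 + 0.09×65.5 + 0.1×45.5 + 0.22×37.2 = 50.489%
Difference = 50.489 − 51.0852 = -0.5962 pp.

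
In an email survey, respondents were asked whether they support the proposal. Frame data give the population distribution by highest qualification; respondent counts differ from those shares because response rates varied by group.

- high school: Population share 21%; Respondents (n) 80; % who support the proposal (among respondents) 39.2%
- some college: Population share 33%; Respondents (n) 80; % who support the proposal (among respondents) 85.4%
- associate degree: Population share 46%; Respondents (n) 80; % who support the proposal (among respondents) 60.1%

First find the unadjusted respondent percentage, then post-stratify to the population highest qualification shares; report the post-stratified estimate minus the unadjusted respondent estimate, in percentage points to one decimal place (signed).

Unadjusted (pooled respondent) estimate weights by respondent counts:
  (80/240)×39.2 + (80/240)×85.4 + (80/240)×60.1 = 61.5667%
Post-stratified estimate weights by population shares:
  0.21×39.2 + 0.33×85.4 + 0.46×60.1 = 64.06%
Difference = 64.06 − 61.5667 = 2.4933 pp.

+2.5 percentage points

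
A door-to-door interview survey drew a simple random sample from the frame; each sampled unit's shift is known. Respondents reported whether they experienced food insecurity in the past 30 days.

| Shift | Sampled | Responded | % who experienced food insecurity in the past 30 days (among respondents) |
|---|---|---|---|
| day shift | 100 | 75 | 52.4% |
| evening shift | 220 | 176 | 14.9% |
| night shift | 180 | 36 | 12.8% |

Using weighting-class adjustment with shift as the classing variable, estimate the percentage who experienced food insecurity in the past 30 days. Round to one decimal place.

21.6%

Class response rates: day shift 75/100 = 75%, evening shift 176/220 = 80%, night shift 36/180 = 20%.
With weight = n_sampled/n_responded per class, the weighted class total is n_sampled:
  day shift: 100 × 52.4 = 5240
  evening shift: 220 × 14.9 = 3278
  night shift: 180 × 12.8 = 2304
Adjusted estimate = 10,822 / 500 = 21.644 → 21.6%.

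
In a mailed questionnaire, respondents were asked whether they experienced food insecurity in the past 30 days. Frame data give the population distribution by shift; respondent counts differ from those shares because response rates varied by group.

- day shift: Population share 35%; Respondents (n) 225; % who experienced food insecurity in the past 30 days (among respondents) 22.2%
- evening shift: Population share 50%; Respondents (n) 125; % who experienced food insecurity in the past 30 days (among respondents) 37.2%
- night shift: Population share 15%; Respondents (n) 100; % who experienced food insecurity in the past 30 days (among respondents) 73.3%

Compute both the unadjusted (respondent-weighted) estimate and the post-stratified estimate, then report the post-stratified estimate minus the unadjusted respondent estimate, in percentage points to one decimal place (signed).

-0.4 percentage points

Unadjusted (pooled respondent) estimate weights by respondent counts:
  (225/450)×22.2 + (125/450)×37.2 + (100/450)×73.3 = 37.7222%
Post-stratifying to population shares instead:
  0.35×22.2 + 0.5×37.2 + 0.15×73.3 = 37.365%
Difference = 37.365 − 37.7222 = -0.3572 pp.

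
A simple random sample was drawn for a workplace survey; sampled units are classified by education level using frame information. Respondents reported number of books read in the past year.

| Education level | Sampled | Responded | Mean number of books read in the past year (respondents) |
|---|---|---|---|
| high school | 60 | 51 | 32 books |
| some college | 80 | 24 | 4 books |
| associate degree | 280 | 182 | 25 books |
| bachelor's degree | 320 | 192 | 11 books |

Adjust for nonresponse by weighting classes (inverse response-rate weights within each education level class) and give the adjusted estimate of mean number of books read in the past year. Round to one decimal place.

Response rates by class: high school 51/60 = 85%, some college 24/80 = 30%, associate degree 182/280 = 65%, bachelor's degree 192/320 = 60%.
Weighting each respondent by the inverse class response rate inflates each class back to its sampled size, so the class weight is n_sampled:
  high school: 60 × 32 = 1920
  some college: 80 × 4 = 320
  associate degree: 280 × 25 = 7000
  bachelor's degree: 320 × 11 = 3520
Adjusted estimate = 12,760 / 740 = 17.2432 → 17.2.

17.2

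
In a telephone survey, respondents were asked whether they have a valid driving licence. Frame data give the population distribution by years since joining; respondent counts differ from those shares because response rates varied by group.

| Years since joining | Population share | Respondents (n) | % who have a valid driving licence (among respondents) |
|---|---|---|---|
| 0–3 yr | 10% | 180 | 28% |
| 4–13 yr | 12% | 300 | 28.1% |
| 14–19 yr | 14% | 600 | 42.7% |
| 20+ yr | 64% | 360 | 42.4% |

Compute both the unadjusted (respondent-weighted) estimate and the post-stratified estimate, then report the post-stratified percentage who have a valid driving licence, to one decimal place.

39.3%

Without adjustment, the pooled respondent share is:
  (180/1440)×28 + (300/1440)×28.1 + (600/1440)×42.7 + (360/1440)×42.4 = 37.7458%
Post-stratified estimate weights by population shares:
  0.1×28 + 0.12×28.1 + 0.14×42.7 + 0.64×42.4 = 39.286%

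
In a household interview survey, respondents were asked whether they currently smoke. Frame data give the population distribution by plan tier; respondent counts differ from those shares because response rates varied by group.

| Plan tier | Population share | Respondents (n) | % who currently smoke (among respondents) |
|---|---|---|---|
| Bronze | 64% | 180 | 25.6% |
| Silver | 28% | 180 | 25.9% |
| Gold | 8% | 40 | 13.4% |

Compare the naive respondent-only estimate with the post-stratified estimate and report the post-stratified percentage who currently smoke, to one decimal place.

24.7%

Without adjustment, the pooled respondent share is:
  (180/400)×25.6 + (180/400)×25.9 + (40/400)×13.4 = 24.515%
Reweighting by population plan tier shares:
  0.64×25.6 + 0.28×25.9 + 0.08×13.4 = 24.708%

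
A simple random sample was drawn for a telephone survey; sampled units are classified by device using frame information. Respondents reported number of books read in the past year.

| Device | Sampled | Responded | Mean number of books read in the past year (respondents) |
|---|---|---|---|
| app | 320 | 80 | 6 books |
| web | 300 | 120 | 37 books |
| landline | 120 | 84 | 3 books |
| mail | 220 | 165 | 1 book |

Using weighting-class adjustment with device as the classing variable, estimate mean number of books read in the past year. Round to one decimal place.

14.2

Class response rates: app 80/320 = 25%, web 120/300 = 40%, landline 84/120 = 70%, mail 165/220 = 75%.
Each respondent's weight = sampled/responded in their class; summing within a class gives n_sampled, so:
  app: 320 × 6 = 1920
  web: 300 × 37 = 11,100
  landline: 120 × 3 = 360
  mail: 220 × 1 = 220
Adjusted estimate = 13,600 / 960 = 14.1667 → 14.2.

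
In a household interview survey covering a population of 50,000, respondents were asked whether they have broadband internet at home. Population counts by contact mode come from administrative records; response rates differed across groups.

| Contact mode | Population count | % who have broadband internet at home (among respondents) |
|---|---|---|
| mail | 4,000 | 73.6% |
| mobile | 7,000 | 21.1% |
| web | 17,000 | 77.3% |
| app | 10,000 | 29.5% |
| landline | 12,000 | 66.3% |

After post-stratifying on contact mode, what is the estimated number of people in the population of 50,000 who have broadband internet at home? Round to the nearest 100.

Apply each group's respondent rate to its population count:
  mail: 4,000 × 73.6% = 2944
  mobile: 7,000 × 21.1% = 1477
  web: 17,000 × 77.3% = 13,141
  app: 10,000 × 29.5% = 2950
  landline: 12,000 × 66.3% = 7956
Estimated total = 28,468 → 28,500.

28,500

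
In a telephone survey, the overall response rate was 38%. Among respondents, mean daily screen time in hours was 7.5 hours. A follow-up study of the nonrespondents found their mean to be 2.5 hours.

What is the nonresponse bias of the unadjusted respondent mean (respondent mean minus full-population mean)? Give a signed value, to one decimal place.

+3.1

Nonresponse fraction = 1 − 0.38 = 0.62.
Bias = (nonresponse fraction) × (respondent mean − nonrespondent mean)
     = 0.62 × (7.5 − 2.5) = 0.62 × 5 = 3.1.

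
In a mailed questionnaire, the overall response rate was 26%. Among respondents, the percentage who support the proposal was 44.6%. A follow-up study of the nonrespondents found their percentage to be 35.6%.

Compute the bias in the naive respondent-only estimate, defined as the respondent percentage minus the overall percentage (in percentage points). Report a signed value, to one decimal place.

Nonresponse fraction = 1 − 0.26 = 0.74.
Bias = (nonresponse fraction) × (respondent percentage − nonrespondent percentage)
     = 0.74 × (44.6 − 35.6) = 0.74 × 9 = 6.66.

+6.7 percentage points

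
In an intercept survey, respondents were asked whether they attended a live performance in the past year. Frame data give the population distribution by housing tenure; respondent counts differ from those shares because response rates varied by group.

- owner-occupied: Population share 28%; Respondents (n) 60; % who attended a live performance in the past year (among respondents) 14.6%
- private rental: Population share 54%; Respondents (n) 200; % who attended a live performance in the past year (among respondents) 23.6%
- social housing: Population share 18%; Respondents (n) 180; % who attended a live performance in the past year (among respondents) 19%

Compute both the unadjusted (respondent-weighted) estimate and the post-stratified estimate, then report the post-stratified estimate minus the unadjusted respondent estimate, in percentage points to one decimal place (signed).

-0.2 percentage points

Without adjustment, the pooled respondent share is:
  (60/440)×14.6 + (200/440)×23.6 + (180/440)×19 = 20.4909%
Post-stratifying to population shares instead:
  0.28×14.6 + 0.54×23.6 + 0.18×19 = 20.252%
Difference = 20.252 − 20.4909 = -0.2389 pp.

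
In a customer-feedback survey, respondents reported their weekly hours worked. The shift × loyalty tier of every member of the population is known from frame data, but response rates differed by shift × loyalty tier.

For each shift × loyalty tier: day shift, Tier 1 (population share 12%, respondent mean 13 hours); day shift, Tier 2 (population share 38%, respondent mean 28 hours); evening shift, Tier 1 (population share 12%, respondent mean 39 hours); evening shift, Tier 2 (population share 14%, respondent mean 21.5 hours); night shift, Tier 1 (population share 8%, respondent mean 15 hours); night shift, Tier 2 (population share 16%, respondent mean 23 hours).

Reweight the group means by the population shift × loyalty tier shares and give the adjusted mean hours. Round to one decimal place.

Reweight to the known shift × loyalty tier distribution:
  day shift, Tier 1: 0.12 × 13 = 1.56
  day shift, Tier 2: 0.38 × 28 = 10.64
  evening shift, Tier 1: 0.12 × 39 = 4.68
  evening shift, Tier 2: 0.14 × 21.5 = 3.01
  night shift, Tier 1: 0.08 × 15 = 1.2
  night shift, Tier 2: 0.16 × 23 = 3.68
Post-stratified estimate = 24.77 → 24.8.

24.8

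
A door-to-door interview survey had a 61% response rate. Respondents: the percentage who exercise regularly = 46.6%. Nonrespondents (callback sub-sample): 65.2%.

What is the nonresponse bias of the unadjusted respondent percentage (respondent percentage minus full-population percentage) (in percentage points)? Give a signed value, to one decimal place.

-7.3 percentage points

Nonresponse fraction = 1 − 0.61 = 0.39.
Bias = (nonresponse fraction) × (respondent percentage − nonrespondent percentage)
     = 0.39 × (46.6 − 65.2) = 0.39 × -18.6 = -7.254.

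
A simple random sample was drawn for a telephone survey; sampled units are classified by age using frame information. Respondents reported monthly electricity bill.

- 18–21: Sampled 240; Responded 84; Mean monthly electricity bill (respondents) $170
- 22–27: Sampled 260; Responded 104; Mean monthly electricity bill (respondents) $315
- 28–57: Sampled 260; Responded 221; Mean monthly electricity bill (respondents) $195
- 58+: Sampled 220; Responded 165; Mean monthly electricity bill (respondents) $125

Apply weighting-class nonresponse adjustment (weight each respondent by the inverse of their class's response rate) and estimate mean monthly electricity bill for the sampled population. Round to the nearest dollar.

$205

Response rates by class: 18–21 84/240 = 35%, 22–27 104/260 = 40%, 28–57 221/260 = 85%, 58+ 165/220 = 75%.
Weighting each respondent by the inverse class response rate inflates each class back to its sampled size, so the class weight is n_sampled:
  18–21: 240 × 170 = 40,800
  22–27: 260 × 315 = 81,900
  28–57: 260 × 195 = 50,700
  58+: 220 × 125 = 27,500
Adjusted estimate = 200,900 / 980 = 205 → $205.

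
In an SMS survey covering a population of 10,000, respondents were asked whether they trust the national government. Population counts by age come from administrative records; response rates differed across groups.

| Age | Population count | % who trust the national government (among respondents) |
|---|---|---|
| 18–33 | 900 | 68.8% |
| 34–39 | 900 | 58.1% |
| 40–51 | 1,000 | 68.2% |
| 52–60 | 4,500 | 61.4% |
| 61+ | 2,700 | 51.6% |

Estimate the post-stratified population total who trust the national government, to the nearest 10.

5,980

Apply each group's respondent rate to its population count:
  18–33: 900 × 68.8% = 619.2
  34–39: 900 × 58.1% = 522.9
  40–51: 1,000 × 68.2% = 682
  52–60: 4,500 × 61.4% = 2763
  61+: 2,700 × 51.6% = 1393.2
Estimated total = 5980.3 → 5,980.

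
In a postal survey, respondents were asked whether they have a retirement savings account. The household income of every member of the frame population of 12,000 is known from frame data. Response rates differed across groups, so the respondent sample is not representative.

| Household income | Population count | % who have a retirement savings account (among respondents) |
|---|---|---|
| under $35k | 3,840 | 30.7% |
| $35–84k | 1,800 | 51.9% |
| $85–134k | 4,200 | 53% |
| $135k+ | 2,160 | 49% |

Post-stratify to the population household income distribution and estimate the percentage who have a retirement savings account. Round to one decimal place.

45.0%

Weight each group's respondent value by its population share:
  under $35k: (3,840/12,000) × 30.7 = 9.824
  $35–84k: (1,800/12,000) × 51.9 = 7.785
  $85–134k: (4,200/12,000) × 53 = 18.55
  $135k+: (2,160/12,000) × 49 = 8.82
Post-stratified estimate = 44.979 → 45.0%.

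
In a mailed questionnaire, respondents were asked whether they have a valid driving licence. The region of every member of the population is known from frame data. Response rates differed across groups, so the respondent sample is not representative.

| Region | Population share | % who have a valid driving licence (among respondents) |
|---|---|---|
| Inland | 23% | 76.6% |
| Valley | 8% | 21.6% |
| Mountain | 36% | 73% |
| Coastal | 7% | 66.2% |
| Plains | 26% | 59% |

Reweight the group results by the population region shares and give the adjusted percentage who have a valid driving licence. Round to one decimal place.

Weight each group's respondent value by its population share:
  Inland: 0.23 × 76.6 = 17.618
  Valley: 0.08 × 21.6 = 1.728
  Mountain: 0.36 × 73 = 26.28
  Coastal: 0.07 × 66.2 = 4.634
  Plains: 0.26 × 59 = 15.34
Post-stratified estimate = 65.6 → 65.6%.

65.6%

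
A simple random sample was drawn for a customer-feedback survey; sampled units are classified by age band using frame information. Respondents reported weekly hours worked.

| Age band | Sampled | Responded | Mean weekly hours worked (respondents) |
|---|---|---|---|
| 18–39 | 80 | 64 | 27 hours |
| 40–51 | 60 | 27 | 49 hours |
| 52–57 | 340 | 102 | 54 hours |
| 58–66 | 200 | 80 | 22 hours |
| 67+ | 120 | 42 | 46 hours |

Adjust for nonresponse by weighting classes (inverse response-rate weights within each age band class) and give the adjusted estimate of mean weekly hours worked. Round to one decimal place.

41.7

Response rates by class: 18–39 64/80 = 80%, 40–51 27/60 = 45%, 52–57 102/340 = 30%, 58–66 80/200 = 40%, 67+ 42/120 = 35%.
Weighting each respondent by the inverse class response rate inflates each class back to its sampled size, so the class weight is n_sampled:
  18–39: 80 × 27 = 2160
  40–51: 60 × 49 = 2940
  52–57: 340 × 54 = 18,360
  58–66: 200 × 22 = 4400
  67+: 120 × 46 = 5520
Adjusted estimate = 33,380 / 800 = 41.725 → 41.7.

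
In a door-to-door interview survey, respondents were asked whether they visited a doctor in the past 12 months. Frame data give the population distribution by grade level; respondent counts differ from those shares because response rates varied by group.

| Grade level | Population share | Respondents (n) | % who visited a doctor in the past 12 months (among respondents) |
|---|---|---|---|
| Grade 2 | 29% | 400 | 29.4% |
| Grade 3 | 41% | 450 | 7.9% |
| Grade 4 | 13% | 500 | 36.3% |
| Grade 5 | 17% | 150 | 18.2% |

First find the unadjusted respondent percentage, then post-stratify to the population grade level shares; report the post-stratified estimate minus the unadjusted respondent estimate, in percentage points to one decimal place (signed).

-4.6 percentage points

Without adjustment, the pooled respondent share is:
  (400/1500)×29.4 + (450/1500)×7.9 + (500/1500)×36.3 + (150/1500)×18.2 = 24.13%
Post-stratified estimate weights by population shares:
  0.29×29.4 + 0.41×7.9 + 0.13×36.3 + 0.17×18.2 = 19.578%
Difference = 19.578 − 24.13 = -4.552 pp.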